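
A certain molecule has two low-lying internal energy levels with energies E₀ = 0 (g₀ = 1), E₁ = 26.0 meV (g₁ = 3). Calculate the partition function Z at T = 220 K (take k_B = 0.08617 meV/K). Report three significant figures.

Z = 1.76

k_BT = 0.08617 × 220 K = 18.957 meV.
Eᵢ/kT = 0, 1.3715.
Z = Σ gᵢe^(−Eᵢ/kT) = 1·e^(−0) + 3·e^(−1.3715) = 1.0000 + 0.76118 = 1.7612.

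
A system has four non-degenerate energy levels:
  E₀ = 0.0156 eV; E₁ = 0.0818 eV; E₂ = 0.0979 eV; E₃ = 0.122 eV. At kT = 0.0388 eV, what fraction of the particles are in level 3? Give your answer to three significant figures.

0.0472

Eᵢ/kT = 0.40206, 2.1082, 2.5232, 3.1443.
Z = Σ e^(−Eᵢ/kT) = e^(−0.40206) + e^(−2.1082) + e^(−2.5232) + e^(−3.1443) = 0.66894 + 0.12146 + 0.080203 + 0.043097 = 0.91370.
P₃ = e^(−E₃/kT) / Z = 0.043097/0.91370 = 0.0472.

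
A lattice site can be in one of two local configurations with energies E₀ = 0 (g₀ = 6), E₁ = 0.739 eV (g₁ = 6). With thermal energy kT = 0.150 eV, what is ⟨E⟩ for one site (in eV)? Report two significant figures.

0.0053 eV

Eᵢ/kT = 0, 4.927.
Z = Σ gᵢe^(−Eᵢ/kT) = 6·e^(−0) + 6·e^(−4.927) = 6.000 + 0.04349 = 6.043.
⟨E⟩ = Σ Eᵢ gᵢe^(−Eᵢ/kT) / Z = (0·6.000 + 0.739·0.04349) / 6.043 = 0.0053 eV.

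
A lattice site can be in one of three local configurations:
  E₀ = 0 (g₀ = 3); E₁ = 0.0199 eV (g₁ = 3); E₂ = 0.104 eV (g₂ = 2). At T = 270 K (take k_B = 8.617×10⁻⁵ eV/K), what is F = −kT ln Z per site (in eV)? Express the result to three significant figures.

k_BT = 8.617×10⁻⁵ × 270 K = 0.023266 eV.
Eᵢ/kT = 0, 0.85533, 4.4700.
Z = Σ gᵢe^(−Eᵢ/kT) = 3·e^(−0) + 3·e^(−0.85533) + 2·e^(−4.4700) = 3.0000 + 1.2754 + 0.022895 = 4.2983.
F = −kT ln Z = −0.023266 × ln(4.2983) = −0.023266 × 1.4582 = -0.0339 eV.

-0.0339 eV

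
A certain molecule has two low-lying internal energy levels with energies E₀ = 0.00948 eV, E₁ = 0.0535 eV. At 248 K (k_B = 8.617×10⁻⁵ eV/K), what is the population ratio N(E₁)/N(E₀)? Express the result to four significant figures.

k_BT = 8.617×10⁻⁵ × 248 K = 0.0213702 eV.
n₁/n₀ = exp[−(E₁−E₀)/kT] = exp(−(0.04402 eV)/(0.0213702 eV)) = exp(-2.05988) = 0.1275.

0.1275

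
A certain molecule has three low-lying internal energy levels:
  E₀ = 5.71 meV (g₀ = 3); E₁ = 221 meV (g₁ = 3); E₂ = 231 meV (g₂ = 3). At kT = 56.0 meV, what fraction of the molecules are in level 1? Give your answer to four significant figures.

0.02059

Eᵢ/kT = 0.101964, 3.94643, 4.12500.
Z = Σ gᵢe^(−Eᵢ/kT) = 3·e^(−0.101964) + 3·e^(−3.94643) + 3·e^(−4.12500) = 2.70919 + 0.0579707 + 0.0484905 = 2.81565.
P₁ = g₁ e^(−E₁/kT) / Z = 0.0579707/2.81565 = 0.02059.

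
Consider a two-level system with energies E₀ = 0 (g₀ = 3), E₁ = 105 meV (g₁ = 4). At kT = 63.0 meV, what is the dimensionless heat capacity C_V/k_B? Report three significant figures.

0.446

Eᵢ/kT = 0, 1.6667.
Z = Σ gᵢe^(−Eᵢ/kT) = 3·e^(−0) + 4·e^(−1.6667) = 3.0000 + 0.75548 = 3.7555.
⟨E⟩ = 21.122 meV, ⟨E²⟩ = 2217.9 meV².
C_V/k_B = (⟨E²⟩ − ⟨E⟩²)/(kT)² = (2217.9 − 446.14)/3969.0 = 0.446.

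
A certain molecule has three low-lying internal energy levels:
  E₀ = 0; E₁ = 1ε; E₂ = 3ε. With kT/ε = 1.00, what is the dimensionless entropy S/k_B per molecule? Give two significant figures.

Eᵢ/kT = 0, 1.000, 3.000.
Z = Σ e^(−Eᵢ/kT) = e^(−0) + e^(−1.000) + e^(−3.000) = 1.000 + 0.3679 + 0.04979 = 1.418.
⟨E⟩ = Σ EᵢPᵢ = 0.3648 ε.
S/k_B = ln Z + ⟨E⟩/kT = ln(1.418) + 0.3648/1.00 = 0.3492 + 0.3648 = 0.71.

0.71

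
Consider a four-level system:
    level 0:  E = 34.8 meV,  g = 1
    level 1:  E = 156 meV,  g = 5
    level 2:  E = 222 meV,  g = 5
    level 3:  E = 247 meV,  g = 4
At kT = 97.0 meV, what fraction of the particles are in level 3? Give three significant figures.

0.124

Eᵢ/kT = 0.35876, 1.6082, 2.2887, 2.5464.
Z = Σ gᵢe^(−Eᵢ/kT) = 1·e^(−0.35876) + 5·e^(−1.6082) + 5·e^(−2.2887) + 4·e^(−2.5464) = 0.69854 + 1.0012 + 0.50699 + 0.31345 = 2.5202.
P₃ = g₃ e^(−E₃/kT) / Z = 0.31345/2.5202 = 0.124.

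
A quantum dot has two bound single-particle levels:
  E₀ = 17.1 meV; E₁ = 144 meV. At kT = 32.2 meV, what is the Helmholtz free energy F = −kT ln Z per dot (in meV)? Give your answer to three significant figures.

16.5 meV

Eᵢ/kT = 0.53106, 4.4720.
Z = Σ e^(−Eᵢ/kT) = e^(−0.53106) + e^(−4.4720) = 0.58798 + 0.011424 = 0.59940.
F = −kT ln Z = −32.2 × ln(0.59940) = −32.2 × -0.51183 = 16.5 meV.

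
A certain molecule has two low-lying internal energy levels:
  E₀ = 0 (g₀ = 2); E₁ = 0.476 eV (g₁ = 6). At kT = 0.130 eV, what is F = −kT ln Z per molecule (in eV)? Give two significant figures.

Eᵢ/kT = 0, 3.662.
Z = Σ gᵢe^(−Eᵢ/kT) = 2·e^(−0) + 6·e^(−3.662) = 2.000 + 0.1541 = 2.154.
F = −kT ln Z = −0.130 × ln(2.154) = −0.130 × 0.7673 = -0.10 eV.

-0.10 eV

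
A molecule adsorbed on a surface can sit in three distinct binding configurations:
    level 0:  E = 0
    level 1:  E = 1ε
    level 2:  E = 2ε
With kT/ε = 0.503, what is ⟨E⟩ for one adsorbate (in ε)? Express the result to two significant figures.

0.15 ε

Eᵢ/kT = 0, 1.988, 3.976.
Z = Σ e^(−Eᵢ/kT) = e^(−0) + e^(−1.988) + e^(−3.976) = 1.000 + 0.1370 + 0.01876 = 1.156.
⟨E⟩ = Σ Eᵢ e^(−Eᵢ/kT) / Z = (0·1.000 + 1·0.1370 + 2·0.01876) / 1.156 = 0.15 ε.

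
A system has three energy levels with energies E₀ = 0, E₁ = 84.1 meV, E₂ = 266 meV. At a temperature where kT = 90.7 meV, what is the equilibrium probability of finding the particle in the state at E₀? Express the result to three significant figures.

Eᵢ/kT = 0, 0.92723, 2.9327.
Z = Σ e^(−Eᵢ/kT) = e^(−0) + e^(−0.92723) + e^(−2.9327) = 1.0000 + 0.39565 + 0.053253 = 1.4489.
P₀ = e^(−E₀/kT) / Z = 1.0000/1.4489 = 0.690.

0.690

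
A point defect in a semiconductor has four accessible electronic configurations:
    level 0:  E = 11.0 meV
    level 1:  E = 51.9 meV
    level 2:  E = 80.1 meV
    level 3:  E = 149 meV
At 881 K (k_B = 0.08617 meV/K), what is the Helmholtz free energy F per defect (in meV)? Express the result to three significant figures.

k_BT = 0.08617 × 881 K = 75.916 meV.
Eᵢ/kT = 0.14490, 0.68365, 1.0551, 1.9627.
Z = Σ e^(−Eᵢ/kT) = e^(−0.14490) + e^(−0.68365) + e^(−1.0551) + e^(−1.9627) = 0.86511 + 0.50477 + 0.34816 + 0.14048 = 1.8585.
F = −kT ln Z = −75.916 × ln(1.8585) = −75.916 × 0.61977 = -47.1 meV.

-47.1 meV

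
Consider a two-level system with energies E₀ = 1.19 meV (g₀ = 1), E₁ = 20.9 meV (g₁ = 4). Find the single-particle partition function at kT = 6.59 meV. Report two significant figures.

Eᵢ/kT = 0.1806, 3.171.
Z = Σ gᵢe^(−Eᵢ/kT) = 1·e^(−0.1806) + 4·e^(−3.171) = 0.8348 + 0.1678 = 1.003.

Z = 1.0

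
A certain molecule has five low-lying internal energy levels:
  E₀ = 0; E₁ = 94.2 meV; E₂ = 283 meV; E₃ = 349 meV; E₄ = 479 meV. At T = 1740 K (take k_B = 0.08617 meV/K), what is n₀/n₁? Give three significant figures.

1.87

k_BT = 0.08617 × 1740 K = 149.94 meV.
n₀/n₁ = exp[−(E₀−E₁)/kT] = exp(−(-94.2 meV)/(149.94 meV)) = exp(0.62825) = 1.87.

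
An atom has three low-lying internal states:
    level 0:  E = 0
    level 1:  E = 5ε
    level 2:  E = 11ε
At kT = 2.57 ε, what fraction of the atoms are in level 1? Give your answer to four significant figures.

Eᵢ/kT = 0, 1.94553, 4.28016.
Z = Σ e^(−Eᵢ/kT) = e^(−0) + e^(−1.94553) + e^(−4.28016) = 1.00000 + 0.142911 + 0.0138404 = 1.15675.
P₁ = e^(−E₁/kT) / Z = 0.142911/1.15675 = 0.1235.

0.1235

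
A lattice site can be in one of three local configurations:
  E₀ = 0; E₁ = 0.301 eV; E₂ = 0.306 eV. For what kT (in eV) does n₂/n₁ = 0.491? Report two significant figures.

n₂/n₁ = exp[−(E₂−E₁)/kT] = 0.491.
⇒ (E₂−E₁)/kT = ln(1/0.491) = ln(2.037) = 0.7115.
kT = 0.005 eV / 0.7115 = 0.0070 eV.

0.0070 eV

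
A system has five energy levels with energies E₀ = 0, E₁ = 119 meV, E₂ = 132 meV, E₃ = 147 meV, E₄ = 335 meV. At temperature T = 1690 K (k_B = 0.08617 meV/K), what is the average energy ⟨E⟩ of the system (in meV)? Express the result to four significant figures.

k_BT = 0.08617 × 1690 K = 145.627 meV.
Eᵢ/kT = 0, 0.817156, 0.906425, 1.00943, 2.30040.
Z = Σ e^(−Eᵢ/kT) = e^(−0) + e^(−0.817156) + e^(−0.906425) + e^(−1.00943) + e^(−2.30040) = 1.00000 + 0.441686 + 0.403966 + 0.364427 + 0.100219 = 2.31030.
⟨E⟩ = Σ Eᵢ e^(−Eᵢ/kT) / Z = (0·1.00000 + 119·0.441686 + 132·0.403966 + 147·0.364427 + 335·0.100219) / 2.31030 = 83.55 meV.

83.55 meV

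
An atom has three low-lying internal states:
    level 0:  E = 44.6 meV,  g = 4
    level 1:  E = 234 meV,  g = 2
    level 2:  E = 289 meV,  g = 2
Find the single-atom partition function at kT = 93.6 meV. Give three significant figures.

Eᵢ/kT = 0.47650, 2.5000, 3.0876.
Z = Σ gᵢe^(−Eᵢ/kT) = 4·e^(−0.47650) + 2·e^(−2.5000) + 2·e^(−3.0876) = 2.4838 + 0.16417 + 0.091223 = 2.7392.

Z = 2.74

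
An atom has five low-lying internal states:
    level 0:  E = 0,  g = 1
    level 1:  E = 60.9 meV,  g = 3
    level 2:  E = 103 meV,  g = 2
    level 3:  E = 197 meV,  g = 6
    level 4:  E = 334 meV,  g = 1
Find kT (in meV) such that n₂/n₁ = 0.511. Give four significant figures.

158.3 meV

n₂/n₁ = (g₂/g₁) exp[−(E₂−E₁)/kT] = 0.511.
⇒ (E₂−E₁)/kT = ln((2/3)/0.511) = ln(1.30463) = 0.265919.
kT = 42.1 meV / 0.265919 = 158.3 meV.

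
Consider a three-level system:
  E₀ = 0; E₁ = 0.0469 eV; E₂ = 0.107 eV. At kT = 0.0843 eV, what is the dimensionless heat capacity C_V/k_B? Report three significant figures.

Eᵢ/kT = 0, 0.55635, 1.2693.
Z = Σ e^(−Eᵢ/kT) = e^(−0) + e^(−0.55635) + e^(−1.2693) = 1.0000 + 0.57330 + 0.28103 = 1.8543.
⟨E⟩ = 0.030717 eV, ⟨E²⟩ = 0.0024152 eV².
C_V/k_B = (⟨E²⟩ − ⟨E⟩²)/(kT)² = (0.0024152 − 0.00094353)/0.0071065 = 0.207.

0.207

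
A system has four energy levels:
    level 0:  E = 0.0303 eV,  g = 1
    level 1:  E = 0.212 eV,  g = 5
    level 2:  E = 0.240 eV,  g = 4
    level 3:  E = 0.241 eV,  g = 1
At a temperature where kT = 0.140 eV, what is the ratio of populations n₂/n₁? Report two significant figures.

0.65

n₂/n₁ = (g₂/g₁) exp[−(E₂−E₁)/kT] = (4/5) × exp(−(0.028 eV)/(0.140 eV)) = (4/5) × exp(-0.2000) = 0.65.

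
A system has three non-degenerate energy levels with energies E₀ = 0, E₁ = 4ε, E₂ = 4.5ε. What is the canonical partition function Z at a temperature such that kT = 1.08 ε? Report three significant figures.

Z = 1.04

Eᵢ/kT = 0, 3.7037, 4.1667.
Z = Σ e^(−Eᵢ/kT) = e^(−0) + e^(−3.7037) + e^(−4.1667) = 1.0000 + 0.024632 + 0.015503 = 1.0401.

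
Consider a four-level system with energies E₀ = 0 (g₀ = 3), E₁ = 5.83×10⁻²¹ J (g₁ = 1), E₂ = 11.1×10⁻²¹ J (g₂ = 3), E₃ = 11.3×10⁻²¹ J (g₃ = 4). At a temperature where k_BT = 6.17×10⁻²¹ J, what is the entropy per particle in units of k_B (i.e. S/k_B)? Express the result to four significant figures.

2.048

Eᵢ/kT = 0, 0.944895, 1.79903, 1.83144.
Z = Σ gᵢe^(−Eᵢ/kT) = 3·e^(−0) + 1·e^(−0.944895) + 3·e^(−1.79903) + 4·e^(−1.83144) = 3.00000 + 0.388720 + 0.496378 + 0.640731 = 4.52583.
⟨E⟩ = Σ EᵢPᵢ = 3.31791 ×10⁻²¹ J.
S/k_B = ln Z + ⟨E⟩/kT = ln(4.52583) + 3.31791/6.17 = 1.50980 + 0.537749 = 2.048.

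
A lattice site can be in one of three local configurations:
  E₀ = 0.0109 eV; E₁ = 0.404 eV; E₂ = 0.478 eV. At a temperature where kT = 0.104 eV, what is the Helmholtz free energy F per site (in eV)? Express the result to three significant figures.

Eᵢ/kT = 0.10481, 3.8846, 4.5962.
Z = Σ e^(−Eᵢ/kT) = e^(−0.10481) + e^(−3.8846) + e^(−4.5962) = 0.90050 + 0.020556 + 0.010090 = 0.93115.
F = −kT ln Z = −0.104 × ln(0.93115) = −0.104 × -0.071335 = 0.00742 eV.

0.00742 eV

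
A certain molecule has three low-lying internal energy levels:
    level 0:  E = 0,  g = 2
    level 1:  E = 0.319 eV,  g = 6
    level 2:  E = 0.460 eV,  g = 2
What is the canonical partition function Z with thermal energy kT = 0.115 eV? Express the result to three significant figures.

Z = 2.41

Eᵢ/kT = 0, 2.7739, 4.0000.
Z = Σ gᵢe^(−Eᵢ/kT) = 2·e^(−0) + 6·e^(−2.7739) + 2·e^(−4.0000) = 2.0000 + 0.37451 + 0.036631 = 2.4111.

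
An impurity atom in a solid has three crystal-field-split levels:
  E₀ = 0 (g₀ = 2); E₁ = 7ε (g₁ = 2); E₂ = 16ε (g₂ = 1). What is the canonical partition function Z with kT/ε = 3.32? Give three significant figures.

Z = 2.25

Eᵢ/kT = 0, 2.1084, 4.8193.
Z = Σ gᵢe^(−Eᵢ/kT) = 2·e^(−0) + 2·e^(−2.1084) + 1·e^(−4.8193) = 2.0000 + 0.24286 + 0.0080724 = 2.2509.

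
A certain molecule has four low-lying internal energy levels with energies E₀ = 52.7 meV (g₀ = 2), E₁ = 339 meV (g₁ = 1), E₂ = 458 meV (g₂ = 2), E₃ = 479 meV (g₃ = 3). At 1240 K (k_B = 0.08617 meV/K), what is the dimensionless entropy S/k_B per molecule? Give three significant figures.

1.04

k_BT = 0.08617 × 1240 K = 106.85 meV.
Eᵢ/kT = 0.49321, 3.1727, 4.2864, 4.4829.
Z = Σ gᵢe^(−Eᵢ/kT) = 2·e^(−0.49321) + 1·e^(−3.1727) + 2·e^(−4.2864) + 3·e^(−4.4829) = 1.2213 + 0.041890 + 0.027509 + 0.033902 = 1.3246.
⟨E⟩ = Σ EᵢPᵢ = 81.082 meV.
S/k_B = ln Z + ⟨E⟩/kT = ln(1.3246) + 81.082/106.85 = 0.28111 + 0.75884 = 1.04.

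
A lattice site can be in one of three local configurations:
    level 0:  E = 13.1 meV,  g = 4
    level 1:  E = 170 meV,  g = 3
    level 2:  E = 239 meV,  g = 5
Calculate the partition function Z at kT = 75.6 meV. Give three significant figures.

Z = 3.89

Eᵢ/kT = 0.17328, 2.2487, 3.1614.
Z = Σ gᵢe^(−Eᵢ/kT) = 4·e^(−0.17328) + 3·e^(−2.2487) + 5·e^(−3.1614) = 3.3636 + 0.31661 + 0.21183 = 3.8920.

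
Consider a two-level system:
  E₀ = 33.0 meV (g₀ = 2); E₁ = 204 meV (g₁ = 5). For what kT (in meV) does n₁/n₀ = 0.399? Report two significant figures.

n₁/n₀ = (g₁/g₀) exp[−(E₁−E₀)/kT] = 0.399.
⇒ (E₁−E₀)/kT = ln((5/2)/0.399) = ln(6.266) = 1.835.
kT = 171.0 meV / 1.835 = 93 meV.

93 meV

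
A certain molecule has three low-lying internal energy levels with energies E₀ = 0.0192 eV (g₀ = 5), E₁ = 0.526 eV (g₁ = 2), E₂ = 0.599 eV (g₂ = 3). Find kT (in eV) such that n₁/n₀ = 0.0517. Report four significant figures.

0.2477 eV

n₁/n₀ = (g₁/g₀) exp[−(E₁−E₀)/kT] = 0.0517.
⇒ (E₁−E₀)/kT = ln((2/5)/0.0517) = ln(7.73694) = 2.04601.
kT = 0.5068 eV / 2.04601 = 0.2477 eV.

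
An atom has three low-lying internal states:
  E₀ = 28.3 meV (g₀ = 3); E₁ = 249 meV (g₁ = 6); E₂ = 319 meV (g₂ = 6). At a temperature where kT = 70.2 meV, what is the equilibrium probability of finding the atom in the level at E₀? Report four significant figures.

Eᵢ/kT = 0.403134, 3.54701, 4.54416.
Z = Σ gᵢe^(−Eᵢ/kT) = 3·e^(−0.403134) + 6·e^(−3.54701) + 6·e^(−4.54416) = 2.00467 + 0.172864 + 0.0637746 = 2.24131.
P₀ = g₀ e^(−E₀/kT) / Z = 2.00467/2.24131 = 0.8944.

0.8944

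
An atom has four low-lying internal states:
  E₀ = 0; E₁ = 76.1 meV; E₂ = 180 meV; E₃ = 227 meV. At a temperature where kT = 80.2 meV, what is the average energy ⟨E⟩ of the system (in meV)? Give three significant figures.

39.9 meV

Eᵢ/kT = 0, 0.94888, 2.2444, 2.8304.
Z = Σ e^(−Eᵢ/kT) = e^(−0) + e^(−0.94888) + e^(−2.2444) + e^(−2.8304) = 1.0000 + 0.38717 + 0.10599 + 0.058989 = 1.5521.
⟨E⟩ = Σ Eᵢ e^(−Eᵢ/kT) / Z = (0·1.0000 + 76.1·0.38717 + 180·0.10599 + 227·0.058989) / 1.5521 = 39.9 meV.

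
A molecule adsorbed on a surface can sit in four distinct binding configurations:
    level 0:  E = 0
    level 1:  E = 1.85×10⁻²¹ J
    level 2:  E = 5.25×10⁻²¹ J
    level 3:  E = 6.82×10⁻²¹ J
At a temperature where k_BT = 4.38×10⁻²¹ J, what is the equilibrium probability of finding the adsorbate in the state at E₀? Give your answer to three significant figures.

0.461

Eᵢ/kT = 0, 0.42237, 1.1986, 1.5571.
Z = Σ e^(−Eᵢ/kT) = e^(−0) + e^(−0.42237) + e^(−1.1986) + e^(−1.5571) = 1.0000 + 0.65549 + 0.30162 + 0.21075 = 2.1679.
P₀ = e^(−E₀/kT) / Z = 1.0000/2.1679 = 0.461.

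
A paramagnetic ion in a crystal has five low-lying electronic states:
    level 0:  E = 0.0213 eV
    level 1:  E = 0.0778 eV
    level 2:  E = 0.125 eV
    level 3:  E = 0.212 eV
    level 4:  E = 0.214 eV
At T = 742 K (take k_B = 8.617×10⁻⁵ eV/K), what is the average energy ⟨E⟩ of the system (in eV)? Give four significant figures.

k_BT = 8.617×10⁻⁵ × 742 K = 0.0639381 eV.
Eᵢ/kT = 0.333135, 1.21680, 1.95502, 3.31571, 3.34699.
Z = Σ e^(−Eᵢ/kT) = e^(−0.333135) + e^(−1.21680) + e^(−1.95502) + e^(−3.31571) + e^(−3.34699) = 0.716673 + 0.296176 + 0.141562 + 0.0363083 + 0.0351901 = 1.22591.
⟨E⟩ = Σ Eᵢ e^(−Eᵢ/kT) / Z = (0.0213·0.716673 + 0.0778·0.296176 + 0.125·0.141562 + 0.212·0.0363083 + 0.214·0.0351901) / 1.22591 = 0.05810 eV.

0.05810 eV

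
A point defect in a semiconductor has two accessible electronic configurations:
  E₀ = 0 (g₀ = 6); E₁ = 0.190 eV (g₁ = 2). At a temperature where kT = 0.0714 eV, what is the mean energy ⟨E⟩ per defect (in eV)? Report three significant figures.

Eᵢ/kT = 0, 2.6611.
Z = Σ gᵢe^(−Eᵢ/kT) = 6·e^(−0) + 2·e^(−2.6611) = 6.0000 + 0.13974 = 6.1397.
⟨E⟩ = Σ Eᵢ gᵢe^(−Eᵢ/kT) / Z = (0·6.0000 + 0.190·0.13974) / 6.1397 = 0.00432 eV.

0.00432 eV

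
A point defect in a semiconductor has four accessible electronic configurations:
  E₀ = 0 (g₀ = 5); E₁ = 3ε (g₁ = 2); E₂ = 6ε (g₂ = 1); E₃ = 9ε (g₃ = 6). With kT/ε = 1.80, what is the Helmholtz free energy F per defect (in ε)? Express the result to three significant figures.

-3.05 ε

Eᵢ/kT = 0, 1.6667, 3.3333, 5.0000.
Z = Σ gᵢe^(−Eᵢ/kT) = 5·e^(−0) + 2·e^(−1.6667) + 1·e^(−3.3333) + 6·e^(−5.0000) = 5.0000 + 0.37774 + 0.035675 + 0.040428 = 5.4538.
F = −kT ln Z = −1.80 × ln(5.4538) = −1.80 × 1.6963 = -3.05 ε.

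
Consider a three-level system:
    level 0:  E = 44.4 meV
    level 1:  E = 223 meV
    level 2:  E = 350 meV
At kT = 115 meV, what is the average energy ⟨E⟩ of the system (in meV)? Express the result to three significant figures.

Eᵢ/kT = 0.38609, 1.9391, 3.0435.
Z = Σ e^(−Eᵢ/kT) = e^(−0.38609) + e^(−1.9391) + e^(−3.0435) = 0.67971 + 0.14383 + 0.047668 = 0.87121.
⟨E⟩ = Σ Eᵢ e^(−Eᵢ/kT) / Z = (44.4·0.67971 + 223·0.14383 + 350·0.047668) / 0.87121 = 90.6 meV.

90.6 meV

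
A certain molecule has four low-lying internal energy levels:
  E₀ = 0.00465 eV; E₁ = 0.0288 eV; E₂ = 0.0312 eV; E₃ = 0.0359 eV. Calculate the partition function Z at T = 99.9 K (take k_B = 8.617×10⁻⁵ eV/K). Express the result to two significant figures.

k_BT = 8.617×10⁻⁵ × 99.9 K = 0.008608 eV.
Eᵢ/kT = 0.5402, 3.346, 3.625, 4.171.
Z = Σ e^(−Eᵢ/kT) = e^(−0.5402) + e^(−3.346) + e^(−3.625) + e^(−4.171) = 0.5826 + 0.03522 + 0.02665 + 0.01544 = 0.6599.

Z = 0.66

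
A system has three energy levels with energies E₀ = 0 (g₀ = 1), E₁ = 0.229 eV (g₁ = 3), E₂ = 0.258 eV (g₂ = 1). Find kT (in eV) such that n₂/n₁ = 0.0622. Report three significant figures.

0.0173 eV

n₂/n₁ = (g₂/g₁) exp[−(E₂−E₁)/kT] = 0.0622.
⇒ (E₂−E₁)/kT = ln((1/3)/0.0622) = ln(5.3591) = 1.6788.
kT = 0.029 eV / 1.6788 = 0.0173 eV.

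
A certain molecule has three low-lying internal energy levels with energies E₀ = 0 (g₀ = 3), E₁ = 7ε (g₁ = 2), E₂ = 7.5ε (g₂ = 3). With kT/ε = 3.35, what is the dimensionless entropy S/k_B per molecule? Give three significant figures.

Eᵢ/kT = 0, 2.0896, 2.2388.
Z = Σ gᵢe^(−Eᵢ/kT) = 3·e^(−0) + 2·e^(−2.0896) + 3·e^(−2.2388) = 3.0000 + 0.24747 + 0.31976 = 3.5672.
⟨E⟩ = Σ EᵢPᵢ = 1.1579 ε.
S/k_B = ln Z + ⟨E⟩/kT = ln(3.5672) + 1.1579/3.35 = 1.2718 + 0.34564 = 1.62.

1.62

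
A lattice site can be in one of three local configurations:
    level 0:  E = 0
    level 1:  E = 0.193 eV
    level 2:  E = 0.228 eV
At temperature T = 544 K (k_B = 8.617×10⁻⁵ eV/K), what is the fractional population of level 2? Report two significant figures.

0.0075

k_BT = 8.617×10⁻⁵ × 544 K = 0.04688 eV.
Eᵢ/kT = 0, 4.117, 4.863.
Z = Σ e^(−Eᵢ/kT) = e^(−0) + e^(−4.117) + e^(−4.863) = 1.000 + 0.01629 + 0.007727 = 1.024.
P₂ = e^(−E₂/kT) / Z = 0.007727/1.024 = 0.0075.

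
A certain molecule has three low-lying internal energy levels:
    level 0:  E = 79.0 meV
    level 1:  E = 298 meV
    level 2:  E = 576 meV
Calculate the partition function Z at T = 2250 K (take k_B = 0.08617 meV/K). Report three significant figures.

k_BT = 0.08617 × 2250 K = 193.88 meV.
Eᵢ/kT = 0.40747, 1.5370, 2.9709.
Z = Σ e^(−Eᵢ/kT) = e^(−0.40747) + e^(−1.5370) + e^(−2.9709) = 0.66533 + 0.21503 + 0.051257 = 0.93162.

Z = 0.932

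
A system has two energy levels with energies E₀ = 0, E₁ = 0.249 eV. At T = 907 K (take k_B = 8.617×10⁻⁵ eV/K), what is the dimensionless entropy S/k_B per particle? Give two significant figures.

k_BT = 8.617×10⁻⁵ × 907 K = 0.07816 eV.
Eᵢ/kT = 0, 3.186.
Z = Σ e^(−Eᵢ/kT) = e^(−0) + e^(−3.186) = 1.000 + 0.04134 = 1.041.
⟨E⟩ = Σ EᵢPᵢ = 0.009888 eV.
S/k_B = ln Z + ⟨E⟩/kT = ln(1.041) + 0.009888/0.07816 = 0.04018 + 0.1265 = 0.17.

0.17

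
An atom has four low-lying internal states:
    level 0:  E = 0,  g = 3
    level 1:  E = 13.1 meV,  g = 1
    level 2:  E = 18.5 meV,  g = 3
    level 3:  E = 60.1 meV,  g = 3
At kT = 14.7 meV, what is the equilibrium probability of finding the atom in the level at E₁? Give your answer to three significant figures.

Eᵢ/kT = 0, 0.89116, 1.2585, 4.0884.
Z = Σ gᵢe^(−Eᵢ/kT) = 3·e^(−0) + 1·e^(−0.89116) + 3·e^(−1.2585) + 3·e^(−4.0884) = 3.0000 + 0.41018 + 0.85224 + 0.050298 = 4.3127.
P₁ = g₁ e^(−E₁/kT) / Z = 0.41018/4.3127 = 0.0951.

0.0951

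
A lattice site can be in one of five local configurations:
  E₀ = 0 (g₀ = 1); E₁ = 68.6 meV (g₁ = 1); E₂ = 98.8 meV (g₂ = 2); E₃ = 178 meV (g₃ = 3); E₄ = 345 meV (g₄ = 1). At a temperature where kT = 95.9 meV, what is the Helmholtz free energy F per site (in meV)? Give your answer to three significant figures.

-95.2 meV

Eᵢ/kT = 0, 0.71533, 1.0302, 1.8561, 3.5975.
Z = Σ gᵢe^(−Eᵢ/kT) = 1·e^(−0) + 1·e^(−0.71533) + 2·e^(−1.0302) + 3·e^(−1.8561) + 1·e^(−3.5975) = 1.0000 + 0.48903 + 0.71387 + 0.46884 + 0.027392 = 2.6991.
F = −kT ln Z = −95.9 × ln(2.6991) = −95.9 × 0.99292 = -95.2 meV.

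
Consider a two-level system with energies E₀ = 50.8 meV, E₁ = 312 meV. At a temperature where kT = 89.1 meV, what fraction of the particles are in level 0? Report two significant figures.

Eᵢ/kT = 0.5701, 3.502.
Z = Σ e^(−Eᵢ/kT) = e^(−0.5701) + e^(−3.502) = 0.5655 + 0.03014 = 0.5956.
P₀ = e^(−E₀/kT) / Z = 0.5655/0.5956 = 0.95.

0.95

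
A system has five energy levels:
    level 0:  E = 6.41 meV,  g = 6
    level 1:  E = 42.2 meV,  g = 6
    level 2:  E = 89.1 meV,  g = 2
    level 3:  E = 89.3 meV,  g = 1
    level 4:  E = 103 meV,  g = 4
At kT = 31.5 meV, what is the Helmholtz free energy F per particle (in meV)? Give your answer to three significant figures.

-60.4 meV

Eᵢ/kT = 0.20349, 1.3397, 2.8286, 2.8349, 3.2698.
Z = Σ gᵢe^(−Eᵢ/kT) = 6·e^(−0.20349) + 6·e^(−1.3397) + 2·e^(−2.8286) + 1·e^(−2.8349) + 4·e^(−3.2698) = 4.8953 + 1.5715 + 0.11819 + 0.058724 + 0.15206 = 6.7958.
F = −kT ln Z = −31.5 × ln(6.7958) = −31.5 × 1.9163 = -60.4 meV.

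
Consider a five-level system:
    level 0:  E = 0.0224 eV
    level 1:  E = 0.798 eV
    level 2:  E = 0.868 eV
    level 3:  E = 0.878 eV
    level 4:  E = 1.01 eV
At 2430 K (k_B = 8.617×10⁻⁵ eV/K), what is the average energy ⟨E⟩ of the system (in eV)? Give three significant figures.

0.0760 eV

k_BT = 8.617×10⁻⁵ × 2430 K = 0.20939 eV.
Eᵢ/kT = 0.10698, 3.8111, 4.1454, 4.1931, 4.8235.
Z = Σ e^(−Eᵢ/kT) = e^(−0.10698) + e^(−3.8111) + e^(−4.1454) + e^(−4.1931) + e^(−4.8235) = 0.89854 + 0.022124 + 0.015837 + 0.015099 + 0.0080386 = 0.95964.
⟨E⟩ = Σ Eᵢ e^(−Eᵢ/kT) / Z = (0.0224·0.89854 + 0.798·0.022124 + 0.868·0.015837 + 0.878·0.015099 + 1.01·0.0080386) / 0.95964 = 0.0760 eV.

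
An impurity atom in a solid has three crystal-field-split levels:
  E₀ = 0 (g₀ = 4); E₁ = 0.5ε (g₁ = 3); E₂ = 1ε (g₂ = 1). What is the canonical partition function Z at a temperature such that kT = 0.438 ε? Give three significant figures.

Eᵢ/kT = 0, 1.1416, 2.2831.
Z = Σ gᵢe^(−Eᵢ/kT) = 4·e^(−0) + 3·e^(−1.1416) + 1·e^(−2.2831) = 4.0000 + 0.95792 + 0.10197 = 5.0599.

Z = 5.06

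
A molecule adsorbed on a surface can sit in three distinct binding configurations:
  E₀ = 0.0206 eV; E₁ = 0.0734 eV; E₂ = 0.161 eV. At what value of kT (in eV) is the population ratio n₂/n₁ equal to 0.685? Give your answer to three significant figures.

0.232 eV

n₂/n₁ = exp[−(E₂−E₁)/kT] = 0.685.
⇒ (E₂−E₁)/kT = ln(1/0.685) = ln(1.4599) = 0.37837.
kT = 0.0876 eV / 0.37837 = 0.232 eV.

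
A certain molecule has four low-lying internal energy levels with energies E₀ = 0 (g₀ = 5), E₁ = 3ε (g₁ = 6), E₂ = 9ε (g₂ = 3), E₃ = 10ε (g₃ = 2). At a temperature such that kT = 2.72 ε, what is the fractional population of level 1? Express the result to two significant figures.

0.28

Eᵢ/kT = 0, 1.103, 3.309, 3.676.
Z = Σ gᵢe^(−Eᵢ/kT) = 5·e^(−0) + 6·e^(−1.103) + 3·e^(−3.309) + 2·e^(−3.676) = 5.000 + 1.991 + 0.1097 + 0.05065 = 7.151.
P₁ = g₁ e^(−E₁/kT) / Z = 1.991/7.151 = 0.28.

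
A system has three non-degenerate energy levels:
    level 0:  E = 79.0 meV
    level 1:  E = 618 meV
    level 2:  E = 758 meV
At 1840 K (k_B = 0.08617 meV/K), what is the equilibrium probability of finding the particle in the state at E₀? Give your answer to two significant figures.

k_BT = 0.08617 × 1840 K = 158.6 meV.
Eᵢ/kT = 0.4981, 3.897, 4.779.
Z = Σ e^(−Eᵢ/kT) = e^(−0.4981) + e^(−3.897) + e^(−4.779) = 0.6077 + 0.02030 + 0.008404 = 0.6364.
P₀ = e^(−E₀/kT) / Z = 0.6077/0.6364 = 0.95.

0.95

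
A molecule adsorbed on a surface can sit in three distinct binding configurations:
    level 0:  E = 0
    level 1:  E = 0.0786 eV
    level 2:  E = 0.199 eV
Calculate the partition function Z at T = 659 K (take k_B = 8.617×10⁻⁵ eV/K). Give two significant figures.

Z = 1.3

k_BT = 8.617×10⁻⁵ × 659 K = 0.05679 eV.
Eᵢ/kT = 0, 1.384, 3.504.
Z = Σ e^(−Eᵢ/kT) = e^(−0) + e^(−1.384) + e^(−3.504) = 1.000 + 0.2506 + 0.03008 = 1.281.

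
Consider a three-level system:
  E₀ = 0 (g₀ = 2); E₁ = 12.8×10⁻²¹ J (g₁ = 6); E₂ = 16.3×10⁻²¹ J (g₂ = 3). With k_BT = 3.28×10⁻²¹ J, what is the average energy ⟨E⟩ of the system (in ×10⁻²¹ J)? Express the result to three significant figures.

0.883 ×10⁻²¹ J

Eᵢ/kT = 0, 3.9024, 4.9695.
Z = Σ gᵢe^(−Eᵢ/kT) = 2·e^(−0) + 6·e^(−3.9024) + 3·e^(−4.9695) = 2.0000 + 0.12116 + 0.020840 = 2.1420.
⟨E⟩ = Σ Eᵢ gᵢe^(−Eᵢ/kT) / Z = (0·2.0000 + 12.8·0.12116 + 16.3·0.020840) / 2.1420 = 0.883 ×10⁻²¹ J.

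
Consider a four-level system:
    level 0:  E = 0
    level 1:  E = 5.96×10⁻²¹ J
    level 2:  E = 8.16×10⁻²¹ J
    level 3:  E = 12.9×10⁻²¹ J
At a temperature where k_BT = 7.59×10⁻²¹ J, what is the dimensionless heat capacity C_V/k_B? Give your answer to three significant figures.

Eᵢ/kT = 0, 0.78524, 1.0751, 1.6996.
Z = Σ e^(−Eᵢ/kT) = e^(−0) + e^(−0.78524) + e^(−1.0751) + e^(−1.6996) = 1.0000 + 0.45601 + 0.34126 + 0.18276 = 1.9800.
⟨E⟩ = 3.9698, ⟨E²⟩ = 35.017.
C_V/k_B = (⟨E²⟩ − ⟨E⟩²)/(kT)² = (35.017 − 15.759)/57.608 = 0.334.

0.334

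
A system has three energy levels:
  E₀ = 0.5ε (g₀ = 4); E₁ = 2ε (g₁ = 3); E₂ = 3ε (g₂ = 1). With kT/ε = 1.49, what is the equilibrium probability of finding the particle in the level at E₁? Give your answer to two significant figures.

0.21

Eᵢ/kT = 0.3356, 1.342, 2.013.
Z = Σ gᵢe^(−Eᵢ/kT) = 4·e^(−0.3356) + 3·e^(−1.342) + 1·e^(−2.013) = 2.860 + 0.7840 + 0.1336 = 3.778.
P₁ = g₁ e^(−E₁/kT) / Z = 0.7840/3.778 = 0.21.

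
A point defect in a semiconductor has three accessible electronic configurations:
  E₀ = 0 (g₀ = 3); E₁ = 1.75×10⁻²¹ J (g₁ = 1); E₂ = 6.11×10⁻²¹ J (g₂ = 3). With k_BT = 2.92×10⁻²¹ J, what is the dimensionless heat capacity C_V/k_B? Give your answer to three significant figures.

0.385

Eᵢ/kT = 0, 0.59932, 2.0925.
Z = Σ gᵢe^(−Eᵢ/kT) = 3·e^(−0) + 1·e^(−0.59932) + 3·e^(−2.0925) = 3.0000 + 0.54918 + 0.37013 = 3.9193.
⟨E⟩ = 0.82223, ⟨E²⟩ = 3.9547.
C_V/k_B = (⟨E²⟩ − ⟨E⟩²)/(kT)² = (3.9547 − 0.67606)/8.5264 = 0.385.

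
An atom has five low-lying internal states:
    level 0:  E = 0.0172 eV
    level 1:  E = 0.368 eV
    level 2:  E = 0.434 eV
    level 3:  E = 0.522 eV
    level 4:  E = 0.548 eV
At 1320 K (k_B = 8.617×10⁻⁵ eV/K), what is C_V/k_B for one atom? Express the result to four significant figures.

k_BT = 8.617×10⁻⁵ × 1320 K = 0.113744 eV.
Eᵢ/kT = 0.151217, 3.23534, 3.81559, 4.58925, 4.81784.
Z = Σ e^(−Eᵢ/kT) = e^(−0.151217) + e^(−3.23534) + e^(−3.81559) + e^(−4.58925) + e^(−4.81784) = 0.859661 + 0.0393468 + 0.0220247 + 0.0101605 + 0.00808423 = 0.939277.
⟨E⟩ = 0.0516977 eV, ⟨E²⟩ = 0.0158927 eV².
C_V/k_B = (⟨E²⟩ − ⟨E⟩²)/(kT)² = (0.0158927 − 0.00267265)/0.0129377 = 1.022.

1.022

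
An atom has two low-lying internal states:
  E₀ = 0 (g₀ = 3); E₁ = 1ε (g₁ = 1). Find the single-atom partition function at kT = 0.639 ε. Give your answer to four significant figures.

Eᵢ/kT = 0, 1.56495.
Z = Σ gᵢe^(−Eᵢ/kT) = 3·e^(−0) + 1·e^(−1.56495) = 3.00000 + 0.209098 = 3.20910.

Z = 3.209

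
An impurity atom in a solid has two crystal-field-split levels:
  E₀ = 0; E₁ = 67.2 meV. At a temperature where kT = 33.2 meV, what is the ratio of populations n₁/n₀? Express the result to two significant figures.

0.13

n₁/n₀ = exp[−(E₁−E₀)/kT] = exp(−(67.2 meV)/(33.2 meV)) = exp(-2.024) = 0.13.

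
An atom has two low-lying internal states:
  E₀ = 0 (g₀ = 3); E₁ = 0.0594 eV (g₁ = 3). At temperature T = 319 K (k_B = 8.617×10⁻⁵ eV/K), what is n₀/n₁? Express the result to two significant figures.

k_BT = 8.617×10⁻⁵ × 319 K = 0.02749 eV.
n₀/n₁ = (g₀/g₁) exp[−(E₀−E₁)/kT] = (3/3) × exp(−(-0.0594 eV)/(0.02749 eV)) = (3/3) × exp(2.161) = 8.7.

8.7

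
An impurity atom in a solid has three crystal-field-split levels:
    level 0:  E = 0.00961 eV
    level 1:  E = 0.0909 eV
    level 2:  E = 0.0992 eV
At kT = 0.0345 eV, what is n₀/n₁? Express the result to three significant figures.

n₀/n₁ = exp[−(E₀−E₁)/kT] = exp(−(-0.08129 eV)/(0.0345 eV)) = exp(2.3562) = 10.6.

10.6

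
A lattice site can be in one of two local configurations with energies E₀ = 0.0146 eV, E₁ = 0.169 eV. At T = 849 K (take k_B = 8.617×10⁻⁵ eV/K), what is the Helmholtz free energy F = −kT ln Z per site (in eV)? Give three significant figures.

0.00623 eV

k_BT = 8.617×10⁻⁵ × 849 K = 0.073158 eV.
Eᵢ/kT = 0.19957, 2.3101.
Z = Σ e^(−Eᵢ/kT) = e^(−0.19957) + e^(−2.3101) = 0.81908 + 0.099251 = 0.91833.
F = −kT ln Z = −0.073158 × ln(0.91833) = −0.073158 × -0.085198 = 0.00623 eV.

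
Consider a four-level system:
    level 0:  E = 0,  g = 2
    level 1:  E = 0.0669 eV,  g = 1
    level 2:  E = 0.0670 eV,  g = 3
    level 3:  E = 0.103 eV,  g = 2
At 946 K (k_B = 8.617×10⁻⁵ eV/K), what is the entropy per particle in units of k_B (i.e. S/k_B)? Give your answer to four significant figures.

k_BT = 8.617×10⁻⁵ × 946 K = 0.0815168 eV.
Eᵢ/kT = 0, 0.820690, 0.821916, 1.26354.
Z = Σ gᵢe^(−Eᵢ/kT) = 2·e^(−0) + 1·e^(−0.820690) + 3·e^(−0.821916) + 2·e^(−1.26354) = 2.00000 + 0.440128 + 1.31877 + 0.565303 = 4.32420.
⟨E⟩ = Σ EᵢPᵢ = 0.0407077 eV.
S/k_B = ln Z + ⟨E⟩/kT = ln(4.32420) + 0.0407077/0.0815168 = 1.46423 + 0.499378 = 1.964.

1.964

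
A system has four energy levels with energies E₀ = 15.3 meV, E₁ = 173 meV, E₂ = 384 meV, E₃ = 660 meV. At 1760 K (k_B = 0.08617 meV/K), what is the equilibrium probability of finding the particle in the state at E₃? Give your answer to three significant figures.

k_BT = 0.08617 × 1760 K = 151.66 meV.
Eᵢ/kT = 0.10088, 1.1407, 2.5320, 4.3518.
Z = Σ e^(−Eᵢ/kT) = e^(−0.10088) + e^(−1.1407) + e^(−2.5320) + e^(−4.3518) = 0.90404 + 0.31960 + 0.079500 + 0.012884 = 1.3160.
P₃ = e^(−E₃/kT) / Z = 0.012884/1.3160 = 0.00979.

0.00979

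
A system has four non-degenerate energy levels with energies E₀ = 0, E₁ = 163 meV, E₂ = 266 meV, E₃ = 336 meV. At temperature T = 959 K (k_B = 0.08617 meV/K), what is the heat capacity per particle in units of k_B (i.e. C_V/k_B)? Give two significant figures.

0.88

k_BT = 0.08617 × 959 K = 82.64 meV.
Eᵢ/kT = 0, 1.972, 3.219, 4.066.
Z = Σ e^(−Eᵢ/kT) = e^(−0) + e^(−1.972) + e^(−3.219) + e^(−4.066) = 1.000 + 0.1392 + 0.04000 + 0.01715 = 1.196.
⟨E⟩ = 32.69 meV, ⟨E²⟩ = 7078 meV².
C_V/k_B = (⟨E²⟩ − ⟨E⟩²)/(kT)² = (7078 − 1069)/6829 = 0.88.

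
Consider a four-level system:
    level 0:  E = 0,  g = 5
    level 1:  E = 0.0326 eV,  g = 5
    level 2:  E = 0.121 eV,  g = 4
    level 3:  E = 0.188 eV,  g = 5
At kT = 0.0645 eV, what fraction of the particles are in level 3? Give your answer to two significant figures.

0.030

Eᵢ/kT = 0, 0.5054, 1.876, 2.915.
Z = Σ gᵢe^(−Eᵢ/kT) = 5·e^(−0) + 5·e^(−0.5054) + 4·e^(−1.876) + 5·e^(−2.915) = 5.000 + 3.016 + 0.6128 + 0.2710 = 8.900.
P₃ = g₃ e^(−E₃/kT) / Z = 0.2710/8.900 = 0.030.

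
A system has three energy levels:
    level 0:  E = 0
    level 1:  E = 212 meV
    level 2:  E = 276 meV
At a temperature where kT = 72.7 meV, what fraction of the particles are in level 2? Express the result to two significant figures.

Eᵢ/kT = 0, 2.916, 3.796.
Z = Σ e^(−Eᵢ/kT) = e^(−0) + e^(−2.916) + e^(−3.796) = 1.000 + 0.05415 + 0.02246 = 1.077.
P₂ = e^(−E₂/kT) / Z = 0.02246/1.077 = 0.021.

0.021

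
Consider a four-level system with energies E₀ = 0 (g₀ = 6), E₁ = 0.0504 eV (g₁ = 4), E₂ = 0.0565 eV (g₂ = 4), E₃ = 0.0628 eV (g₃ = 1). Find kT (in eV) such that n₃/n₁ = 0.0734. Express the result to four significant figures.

0.01012 eV

n₃/n₁ = (g₃/g₁) exp[−(E₃−E₁)/kT] = 0.0734.
⇒ (E₃−E₁)/kT = ln((1/4)/0.0734) = ln(3.40599) = 1.22554.
kT = 0.0124 eV / 1.22554 = 0.01012 eV.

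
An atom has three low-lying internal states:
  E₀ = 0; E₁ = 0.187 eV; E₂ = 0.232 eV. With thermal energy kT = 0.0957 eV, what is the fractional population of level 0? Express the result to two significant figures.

0.81

Eᵢ/kT = 0, 1.954, 2.424.
Z = Σ e^(−Eᵢ/kT) = e^(−0) + e^(−1.954) + e^(−2.424) = 1.000 + 0.1417 + 0.08857 = 1.230.
P₀ = e^(−E₀/kT) / Z = 1.000/1.230 = 0.81.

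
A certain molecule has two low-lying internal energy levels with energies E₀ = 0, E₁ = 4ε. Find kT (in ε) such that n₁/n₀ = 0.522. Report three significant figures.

6.15 ε

n₁/n₀ = exp[−(E₁−E₀)/kT] = 0.522.
⇒ (E₁−E₀)/kT = ln(1/0.522) = ln(1.9157) = 0.65008.
kT = 4ε / 0.65008 = 6.15 ε.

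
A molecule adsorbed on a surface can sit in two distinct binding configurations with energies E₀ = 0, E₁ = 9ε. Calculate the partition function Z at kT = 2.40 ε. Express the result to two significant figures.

Z = 1.0

Eᵢ/kT = 0, 3.750.
Z = Σ e^(−Eᵢ/kT) = e^(−0) + e^(−3.750) = 1.000 + 0.02352 = 1.024.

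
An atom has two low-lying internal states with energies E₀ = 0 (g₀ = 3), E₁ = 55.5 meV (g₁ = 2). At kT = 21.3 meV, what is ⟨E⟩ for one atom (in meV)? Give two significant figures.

Eᵢ/kT = 0, 2.606.
Z = Σ gᵢe^(−Eᵢ/kT) = 3·e^(−0) + 2·e^(−2.606) = 3.000 + 0.1477 = 3.148.
⟨E⟩ = Σ Eᵢ gᵢe^(−Eᵢ/kT) / Z = (0·3.000 + 55.5·0.1477) / 3.148 = 2.6 meV.

2.6 meV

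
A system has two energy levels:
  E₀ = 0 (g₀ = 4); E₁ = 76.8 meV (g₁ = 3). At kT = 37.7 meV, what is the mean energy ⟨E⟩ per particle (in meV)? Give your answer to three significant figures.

Eᵢ/kT = 0, 2.0371.
Z = Σ gᵢe^(−Eᵢ/kT) = 4·e^(−0) + 3·e^(−2.0371) = 4.0000 + 0.39122 = 4.3912.
⟨E⟩ = Σ Eᵢ gᵢe^(−Eᵢ/kT) / Z = (0·4.0000 + 76.8·0.39122) / 4.3912 = 6.84 meV.

6.84 meV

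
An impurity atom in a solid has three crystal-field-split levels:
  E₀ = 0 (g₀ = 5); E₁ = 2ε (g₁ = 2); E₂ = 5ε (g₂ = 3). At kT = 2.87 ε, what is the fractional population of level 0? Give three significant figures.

Eᵢ/kT = 0, 0.69686, 1.7422.
Z = Σ gᵢe^(−Eᵢ/kT) = 5·e^(−0) + 2·e^(−0.69686) + 3·e^(−1.7422) = 5.0000 + 0.99629 + 0.52540 = 6.5217.
P₀ = g₀ e^(−E₀/kT) / Z = 5.0000/6.5217 = 0.767.

0.767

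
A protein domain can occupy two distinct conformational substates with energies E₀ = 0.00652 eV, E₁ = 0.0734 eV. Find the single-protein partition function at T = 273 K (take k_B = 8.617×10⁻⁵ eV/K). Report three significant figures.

Z = 0.802

k_BT = 8.617×10⁻⁵ × 273 K = 0.023524 eV.
Eᵢ/kT = 0.27716, 3.1202.
Z = Σ e^(−Eᵢ/kT) = e^(−0.27716) + e^(−3.1202) = 0.75793 + 0.044148 = 0.80208.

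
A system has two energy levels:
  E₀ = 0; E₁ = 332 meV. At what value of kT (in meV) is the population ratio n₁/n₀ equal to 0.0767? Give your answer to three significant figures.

129 meV

n₁/n₀ = exp[−(E₁−E₀)/kT] = 0.0767.
⇒ (E₁−E₀)/kT = ln(1/0.0767) = ln(13.038) = 2.5679.
kT = 332 meV / 2.5679 = 129 meV.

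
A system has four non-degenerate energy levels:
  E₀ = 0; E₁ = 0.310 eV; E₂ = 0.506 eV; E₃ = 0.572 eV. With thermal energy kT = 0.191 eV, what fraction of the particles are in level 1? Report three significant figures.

Eᵢ/kT = 0, 1.6230, 2.6492, 2.9948.
Z = Σ e^(−Eᵢ/kT) = e^(−0) + e^(−1.6230) + e^(−2.6492) + e^(−2.9948) = 1.0000 + 0.19731 + 0.070708 + 0.050047 = 1.3181.
P₁ = e^(−E₁/kT) / Z = 0.19731/1.3181 = 0.150.

0.150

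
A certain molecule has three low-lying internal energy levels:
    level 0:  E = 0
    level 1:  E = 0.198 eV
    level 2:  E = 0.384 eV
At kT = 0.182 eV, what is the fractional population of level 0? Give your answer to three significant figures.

0.686

Eᵢ/kT = 0, 1.0879, 2.1099.
Z = Σ e^(−Eᵢ/kT) = e^(−0) + e^(−1.0879) + e^(−2.1099) = 1.0000 + 0.33692 + 0.12125 = 1.4582.
P₀ = e^(−E₀/kT) / Z = 1.0000/1.4582 = 0.686.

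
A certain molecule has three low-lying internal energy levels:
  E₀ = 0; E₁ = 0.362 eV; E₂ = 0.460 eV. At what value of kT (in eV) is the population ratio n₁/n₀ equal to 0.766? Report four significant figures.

n₁/n₀ = exp[−(E₁−E₀)/kT] = 0.766.
⇒ (E₁−E₀)/kT = ln(1/0.766) = ln(1.30548) = 0.266571.
kT = 0.362 eV / 0.266571 = 1.358 eV.

1.358 eV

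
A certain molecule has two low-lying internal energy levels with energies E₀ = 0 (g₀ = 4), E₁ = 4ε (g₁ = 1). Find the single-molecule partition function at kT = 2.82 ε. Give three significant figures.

Z = 4.24

Eᵢ/kT = 0, 1.4184.
Z = Σ gᵢe^(−Eᵢ/kT) = 4·e^(−0) + 1·e^(−1.4184) = 4.0000 + 0.24210 = 4.2421.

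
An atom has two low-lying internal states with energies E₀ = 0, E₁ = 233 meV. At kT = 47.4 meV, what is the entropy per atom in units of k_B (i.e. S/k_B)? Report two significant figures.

0.043

Eᵢ/kT = 0, 4.916.
Z = Σ e^(−Eᵢ/kT) = e^(−0) + e^(−4.916) = 1.000 + 0.007328 = 1.007.
⟨E⟩ = Σ EᵢPᵢ = 1.696 meV.
S/k_B = ln Z + ⟨E⟩/kT = ln(1.007) + 1.696/47.4 = 0.006976 + 0.03578 = 0.043.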